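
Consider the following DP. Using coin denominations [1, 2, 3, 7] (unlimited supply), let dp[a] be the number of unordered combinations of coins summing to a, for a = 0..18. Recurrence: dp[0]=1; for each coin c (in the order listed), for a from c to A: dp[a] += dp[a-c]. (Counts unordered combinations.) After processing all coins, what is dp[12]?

after  coin     0     1     2     3     4     5     6     7     8     9    10    11    12    13    14    15    16    17    18
          1     1     1     1     1     1     1     1     1     1     1     1     1     1     1     1     1     1     1     1
          2     1     1     2     2     3     3     4     4     5     5     6     6     7     7     8     8     9     9    10
          3     1     1     2     3     4     5     7     8    10    12    14    16    19    21    24    27    30    33    37
          7     1     1     2     3     4     5     7     9    11    14    17    20    24    28    33    38    44    50    57

24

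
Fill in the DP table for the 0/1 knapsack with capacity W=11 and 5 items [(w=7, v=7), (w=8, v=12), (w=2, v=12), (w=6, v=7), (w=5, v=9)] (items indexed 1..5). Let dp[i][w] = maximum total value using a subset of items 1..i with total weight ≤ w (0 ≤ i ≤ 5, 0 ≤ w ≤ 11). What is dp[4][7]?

i\w   0   1   2   3   4   5   6   7   8   9  10  11
  0   0   0   0   0   0   0   0   0   0   0   0   0
  1   0   0   0   0   0   0   0   7   7   7   7   7
  2   0   0   0   0   0   0   0   7  12  12  12  12
  3   0   0  12  12  12  12  12  12  12  19  24  24
  4   0   0  12  12  12  12  12  12  19  19  24  24
  5   0   0  12  12  12  12  12  21  21  21  24  24

12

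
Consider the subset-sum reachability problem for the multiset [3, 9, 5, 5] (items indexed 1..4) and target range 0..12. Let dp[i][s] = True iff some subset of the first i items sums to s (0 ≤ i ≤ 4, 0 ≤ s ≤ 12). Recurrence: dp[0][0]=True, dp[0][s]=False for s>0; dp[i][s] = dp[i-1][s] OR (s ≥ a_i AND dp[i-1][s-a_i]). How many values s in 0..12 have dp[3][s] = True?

6

i\s   0   1   2   3   4   5   6   7   8   9  10  11  12
  0   T   F   F   F   F   F   F   F   F   F   F   F   F
  1   T   F   F   T   F   F   F   F   F   F   F   F   F
  2   T   F   F   T   F   F   F   F   F   T   F   F   T
  3   T   F   F   T   F   T   F   F   T   T   F   F   T
  4   T   F   F   T   F   T   F   F   T   T   T   F   T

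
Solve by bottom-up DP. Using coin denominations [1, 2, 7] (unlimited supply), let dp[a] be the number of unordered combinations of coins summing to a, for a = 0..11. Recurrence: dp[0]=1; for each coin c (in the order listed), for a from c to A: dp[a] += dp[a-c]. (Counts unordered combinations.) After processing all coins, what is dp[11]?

after  coin     0     1     2     3     4     5     6     7     8     9    10    11
          1     1     1     1     1     1     1     1     1     1     1     1     1
          2     1     1     2     2     3     3     4     4     5     5     6     6
          7     1     1     2     2     3     3     4     5     6     7     8     9

9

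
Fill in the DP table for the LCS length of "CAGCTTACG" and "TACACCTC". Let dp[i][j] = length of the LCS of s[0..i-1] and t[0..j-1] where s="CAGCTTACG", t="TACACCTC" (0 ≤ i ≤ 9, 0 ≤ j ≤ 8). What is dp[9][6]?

4

   ''  T  A  C  A  C  C  T  C
''  0  0  0  0  0  0  0  0  0
 C  0  0  0  1  1  1  1  1  1
 A  0  0  1  1  2  2  2  2  2
 G  0  0  1  1  2  2  2  2  2
 C  0  0  1  2  2  3  3  3  3
 T  0  1  1  2  2  3  3  4  4
 T  0  1  1  2  2  3  3  4  4
 A  0  1  2  2  3  3  3  4  4
 C  0  1  2  3  3  4  4  4  5
 G  0  1  2  3  3  4  4  4  5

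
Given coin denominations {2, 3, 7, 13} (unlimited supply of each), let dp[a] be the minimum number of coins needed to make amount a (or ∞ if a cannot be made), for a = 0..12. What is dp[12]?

3

 a  0  1  2  3  4  5  6  7  8  9 10 11 12
dp  0  -  1  1  2  2  2  1  3  2  2  3  3
(- denotes ∞ / unreachable)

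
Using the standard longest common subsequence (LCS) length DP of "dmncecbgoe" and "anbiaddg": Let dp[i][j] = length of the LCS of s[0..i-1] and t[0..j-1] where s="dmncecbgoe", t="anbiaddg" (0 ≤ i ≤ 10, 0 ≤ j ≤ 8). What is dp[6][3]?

   ''  a  n  b  i  a  d  d  g
''  0  0  0  0  0  0  0  0  0
 d  0  0  0  0  0  0  1  1  1
 m  0  0  0  0  0  0  1  1  1
 n  0  0  1  1  1  1  1  1  1
 c  0  0  1  1  1  1  1  1  1
 e  0  0  1  1  1  1  1  1  1
 c  0  0  1  1  1  1  1  1  1
 b  0  0  1  2  2  2  2  2  2
 g  0  0  1  2  2  2  2  2  3
 o  0  0  1  2  2  2  2  2  3
 e  0  0  1  2  2  2  2  2  3

1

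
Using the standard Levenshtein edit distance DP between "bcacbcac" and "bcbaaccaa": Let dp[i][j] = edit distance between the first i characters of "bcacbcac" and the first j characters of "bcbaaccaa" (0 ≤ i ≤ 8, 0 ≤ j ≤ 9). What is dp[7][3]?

4

   ''  b  c  b  a  a  c  c  a  a
''  0  1  2  3  4  5  6  7  8  9
 b  1  0  1  2  3  4  5  6  7  8
 c  2  1  0  1  2  3  4  5  6  7
 a  3  2  1  1  1  2  3  4  5  6
 c  4  3  2  2  2  2  2  3  4  5
 b  5  4  3  2  3  3  3  3  4  5
 c  6  5  4  3  3  4  3  3  4  5
 a  7  6  5  4  3  3  4  4  3  4
 c  8  7  6  5  4  4  3  4  4  4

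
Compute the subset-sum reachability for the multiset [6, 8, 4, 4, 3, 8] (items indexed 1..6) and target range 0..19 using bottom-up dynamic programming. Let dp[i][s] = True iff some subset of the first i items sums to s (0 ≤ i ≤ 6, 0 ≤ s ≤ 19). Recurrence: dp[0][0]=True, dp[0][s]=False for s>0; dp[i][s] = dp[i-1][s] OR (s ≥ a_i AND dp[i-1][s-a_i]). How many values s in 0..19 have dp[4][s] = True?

i\s   0   1   2   3   4   5   6   7   8   9  10  11  12  13  14  15  16  17  18  19
  0   T   F   F   F   F   F   F   F   F   F   F   F   F   F   F   F   F   F   F   F
  1   T   F   F   F   F   F   T   F   F   F   F   F   F   F   F   F   F   F   F   F
  2   T   F   F   F   F   F   T   F   T   F   F   F   F   F   T   F   F   F   F   F
  3   T   F   F   F   T   F   T   F   T   F   T   F   T   F   T   F   F   F   T   F
  4   T   F   F   F   T   F   T   F   T   F   T   F   T   F   T   F   T   F   T   F
  5   T   F   F   T   T   F   T   T   T   T   T   T   T   T   T   T   T   T   T   T
  6   T   F   F   T   T   F   T   T   T   T   T   T   T   T   T   T   T   T   T   T

9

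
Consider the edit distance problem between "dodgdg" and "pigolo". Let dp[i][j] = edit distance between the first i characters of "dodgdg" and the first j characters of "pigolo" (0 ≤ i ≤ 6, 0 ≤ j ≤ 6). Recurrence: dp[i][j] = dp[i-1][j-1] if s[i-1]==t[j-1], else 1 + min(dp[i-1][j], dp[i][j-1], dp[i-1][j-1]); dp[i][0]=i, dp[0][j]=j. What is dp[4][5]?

5

   ''  p  i  g  o  l  o
''  0  1  2  3  4  5  6
 d  1  1  2  3  4  5  6
 o  2  2  2  3  3  4  5
 d  3  3  3  3  4  4  5
 g  4  4  4  3  4  5  5
 d  5  5  5  4  4  5  6
 g  6  6  6  5  5  5  6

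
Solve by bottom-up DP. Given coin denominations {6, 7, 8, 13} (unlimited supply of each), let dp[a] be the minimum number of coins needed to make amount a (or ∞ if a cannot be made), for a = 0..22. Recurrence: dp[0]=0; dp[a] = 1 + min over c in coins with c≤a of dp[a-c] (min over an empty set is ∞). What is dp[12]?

 a  0  1  2  3  4  5  6  7  8  9 10 11 12 13 14 15 16 17 18 19 20 21 22
dp  0  -  -  -  -  -  1  1  1  -  -  -  2  1  2  2  2  -  3  2  2  2  3
(- denotes ∞ / unreachable)

2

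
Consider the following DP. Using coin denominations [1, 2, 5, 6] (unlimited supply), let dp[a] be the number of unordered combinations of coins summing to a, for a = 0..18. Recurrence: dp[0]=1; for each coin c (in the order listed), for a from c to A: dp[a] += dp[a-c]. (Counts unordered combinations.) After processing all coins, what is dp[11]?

after  coin     0     1     2     3     4     5     6     7     8     9    10    11    12    13    14    15    16    17    18
          1     1     1     1     1     1     1     1     1     1     1     1     1     1     1     1     1     1     1     1
          2     1     1     2     2     3     3     4     4     5     5     6     6     7     7     8     8     9     9    10
          5     1     1     2     2     3     4     5     6     7     8    10    11    13    14    16    18    20    22    24
          6     1     1     2     2     3     4     6     7     9    10    13    15    19    21    25    28    33    37    43

15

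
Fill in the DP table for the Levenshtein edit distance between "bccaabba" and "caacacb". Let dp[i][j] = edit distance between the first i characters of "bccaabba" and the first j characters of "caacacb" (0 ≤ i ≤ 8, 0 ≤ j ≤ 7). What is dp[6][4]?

3

   ''  c  a  a  c  a  c  b
''  0  1  2  3  4  5  6  7
 b  1  1  2  3  4  5  6  6
 c  2  1  2  3  3  4  5  6
 c  3  2  2  3  3  4  4  5
 a  4  3  2  2  3  3  4  5
 a  5  4  3  2  3  3  4  5
 b  6  5  4  3  3  4  4  4
 b  7  6  5  4  4  4  5  4
 a  8  7  6  5  5  4  5  5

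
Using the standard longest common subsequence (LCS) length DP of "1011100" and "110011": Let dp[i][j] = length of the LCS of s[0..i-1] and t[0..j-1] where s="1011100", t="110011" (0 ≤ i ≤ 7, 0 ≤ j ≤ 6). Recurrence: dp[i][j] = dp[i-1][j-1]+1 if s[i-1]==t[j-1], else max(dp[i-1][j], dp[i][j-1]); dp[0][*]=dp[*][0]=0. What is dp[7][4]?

   ''  1  1  0  0  1  1
''  0  0  0  0  0  0  0
 1  0  1  1  1  1  1  1
 0  0  1  1  2  2  2  2
 1  0  1  2  2  2  3  3
 1  0  1  2  2  2  3  4
 1  0  1  2  2  2  3  4
 0  0  1  2  3  3  3  4
 0  0  1  2  3  4  4  4

4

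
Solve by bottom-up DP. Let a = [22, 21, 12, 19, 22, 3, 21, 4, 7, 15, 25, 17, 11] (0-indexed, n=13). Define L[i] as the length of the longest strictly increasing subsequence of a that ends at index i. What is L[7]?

   i    0    1    2    3    4    5    6    7    8    9   10   11   12
a[i]   22   21   12   19   22    3   21    4    7   15   25   17   11
L[i]    1    1    1    2    3    1    3    2    3    4    5    5    4

2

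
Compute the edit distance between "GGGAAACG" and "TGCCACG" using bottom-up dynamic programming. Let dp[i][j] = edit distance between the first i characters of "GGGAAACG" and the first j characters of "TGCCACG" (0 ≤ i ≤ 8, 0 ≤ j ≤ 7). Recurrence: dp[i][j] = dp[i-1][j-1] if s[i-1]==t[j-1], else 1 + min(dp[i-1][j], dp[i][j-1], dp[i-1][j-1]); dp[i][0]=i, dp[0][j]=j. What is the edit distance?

   ''  T  G  C  C  A  C  G
''  0  1  2  3  4  5  6  7
 G  1  1  1  2  3  4  5  6
 G  2  2  1  2  3  4  5  5
 G  3  3  2  2  3  4  5  5
 A  4  4  3  3  3  3  4  5
 A  5  5  4  4  4  3  4  5
 A  6  6  5  5  5  4  4  5
 C  7  7  6  5  5  5  4  5
 G  8  8  7  6  6  6  5  4

4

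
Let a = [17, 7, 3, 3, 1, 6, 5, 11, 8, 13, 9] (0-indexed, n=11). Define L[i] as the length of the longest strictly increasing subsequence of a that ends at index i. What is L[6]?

   i    0    1    2    3    4    5    6    7    8    9   10
a[i]   17    7    3    3    1    6    5   11    8   13    9
L[i]    1    1    1    1    1    2    2    3    3    4    4

2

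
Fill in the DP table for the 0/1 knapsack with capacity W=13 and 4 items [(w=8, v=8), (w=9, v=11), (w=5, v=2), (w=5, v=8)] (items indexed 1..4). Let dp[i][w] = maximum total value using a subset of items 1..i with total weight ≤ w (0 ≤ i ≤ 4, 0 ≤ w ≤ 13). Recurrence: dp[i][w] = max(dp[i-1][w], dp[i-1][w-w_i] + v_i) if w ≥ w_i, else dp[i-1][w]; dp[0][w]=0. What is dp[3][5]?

i\w   0   1   2   3   4   5   6   7   8   9  10  11  12  13
  0   0   0   0   0   0   0   0   0   0   0   0   0   0   0
  1   0   0   0   0   0   0   0   0   8   8   8   8   8   8
  2   0   0   0   0   0   0   0   0   8  11  11  11  11  11
  3   0   0   0   0   0   2   2   2   8  11  11  11  11  11
  4   0   0   0   0   0   8   8   8   8  11  11  11  11  16

2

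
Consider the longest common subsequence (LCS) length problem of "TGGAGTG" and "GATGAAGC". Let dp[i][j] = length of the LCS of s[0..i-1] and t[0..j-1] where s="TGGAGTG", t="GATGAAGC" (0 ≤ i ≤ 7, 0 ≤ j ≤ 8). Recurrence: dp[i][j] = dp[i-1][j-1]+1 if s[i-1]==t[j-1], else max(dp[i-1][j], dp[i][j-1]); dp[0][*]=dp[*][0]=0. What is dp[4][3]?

2

   ''  G  A  T  G  A  A  G  C
''  0  0  0  0  0  0  0  0  0
 T  0  0  0  1  1  1  1  1  1
 G  0  1  1  1  2  2  2  2  2
 G  0  1  1  1  2  2  2  3  3
 A  0  1  2  2  2  3  3  3  3
 G  0  1  2  2  3  3  3  4  4
 T  0  1  2  3  3  3  3  4  4
 G  0  1  2  3  4  4  4  4  4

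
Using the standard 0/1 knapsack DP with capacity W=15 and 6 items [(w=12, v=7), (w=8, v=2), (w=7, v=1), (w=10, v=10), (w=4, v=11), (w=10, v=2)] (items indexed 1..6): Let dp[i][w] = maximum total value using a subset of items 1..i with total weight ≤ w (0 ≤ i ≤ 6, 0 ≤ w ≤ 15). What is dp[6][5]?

11

i\w   0   1   2   3   4   5   6   7   8   9  10  11  12  13  14  15
  0   0   0   0   0   0   0   0   0   0   0   0   0   0   0   0   0
  1   0   0   0   0   0   0   0   0   0   0   0   0   7   7   7   7
  2   0   0   0   0   0   0   0   0   2   2   2   2   7   7   7   7
  3   0   0   0   0   0   0   0   1   2   2   2   2   7   7   7   7
  4   0   0   0   0   0   0   0   1   2   2  10  10  10  10  10  10
  5   0   0   0   0  11  11  11  11  11  11  11  12  13  13  21  21
  6   0   0   0   0  11  11  11  11  11  11  11  12  13  13  21  21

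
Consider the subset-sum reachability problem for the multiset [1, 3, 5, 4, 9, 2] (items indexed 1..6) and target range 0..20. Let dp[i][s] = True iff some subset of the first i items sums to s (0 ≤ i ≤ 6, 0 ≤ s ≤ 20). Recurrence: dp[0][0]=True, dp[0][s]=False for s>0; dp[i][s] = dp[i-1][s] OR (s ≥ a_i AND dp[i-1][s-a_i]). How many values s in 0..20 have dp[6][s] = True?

i\s   0   1   2   3   4   5   6   7   8   9  10  11  12  13  14  15  16  17  18  19  20
  0   T   F   F   F   F   F   F   F   F   F   F   F   F   F   F   F   F   F   F   F   F
  1   T   T   F   F   F   F   F   F   F   F   F   F   F   F   F   F   F   F   F   F   F
  2   T   T   F   T   T   F   F   F   F   F   F   F   F   F   F   F   F   F   F   F   F
  3   T   T   F   T   T   T   T   F   T   T   F   F   F   F   F   F   F   F   F   F   F
  4   T   T   F   T   T   T   T   T   T   T   T   F   T   T   F   F   F   F   F   F   F
  5   T   T   F   T   T   T   T   T   T   T   T   F   T   T   T   T   T   T   T   T   F
  6   T   T   T   T   T   T   T   T   T   T   T   T   T   T   T   T   T   T   T   T   T

21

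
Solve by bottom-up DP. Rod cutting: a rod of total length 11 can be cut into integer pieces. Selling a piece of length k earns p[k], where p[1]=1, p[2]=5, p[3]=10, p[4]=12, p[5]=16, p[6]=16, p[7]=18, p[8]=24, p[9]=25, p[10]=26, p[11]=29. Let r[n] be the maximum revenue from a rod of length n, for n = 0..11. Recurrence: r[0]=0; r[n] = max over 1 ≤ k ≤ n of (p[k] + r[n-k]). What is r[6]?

20

   n    0    1    2    3    4    5    6    7    8    9   10   11
r[n]    0    1    5   10   12   16   20   22   26   30   32   36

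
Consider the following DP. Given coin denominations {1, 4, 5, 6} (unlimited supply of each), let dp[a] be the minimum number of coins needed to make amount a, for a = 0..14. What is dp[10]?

2

 a  0  1  2  3  4  5  6  7  8  9 10 11 12 13 14
dp  0  1  2  3  1  1  1  2  2  2  2  2  2  3  3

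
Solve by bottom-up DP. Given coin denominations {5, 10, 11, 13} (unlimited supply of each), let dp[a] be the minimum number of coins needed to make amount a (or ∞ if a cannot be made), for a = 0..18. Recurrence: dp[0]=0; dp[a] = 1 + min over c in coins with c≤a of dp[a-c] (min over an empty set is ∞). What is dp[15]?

 a  0  1  2  3  4  5  6  7  8  9 10 11 12 13 14 15 16 17 18
dp  0  -  -  -  -  1  -  -  -  -  1  1  -  1  -  2  2  -  2
(- denotes ∞ / unreachable)

2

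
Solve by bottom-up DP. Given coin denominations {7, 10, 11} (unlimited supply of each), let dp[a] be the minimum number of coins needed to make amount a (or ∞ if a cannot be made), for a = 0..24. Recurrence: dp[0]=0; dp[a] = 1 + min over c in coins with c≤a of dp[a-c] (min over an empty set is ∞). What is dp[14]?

2

 a  0  1  2  3  4  5  6  7  8  9 10 11 12 13 14 15 16 17 18 19 20 21 22 23 24
dp  0  -  -  -  -  -  -  1  -  -  1  1  -  -  2  -  -  2  2  -  2  2  2  -  3
(- denotes ∞ / unreachable)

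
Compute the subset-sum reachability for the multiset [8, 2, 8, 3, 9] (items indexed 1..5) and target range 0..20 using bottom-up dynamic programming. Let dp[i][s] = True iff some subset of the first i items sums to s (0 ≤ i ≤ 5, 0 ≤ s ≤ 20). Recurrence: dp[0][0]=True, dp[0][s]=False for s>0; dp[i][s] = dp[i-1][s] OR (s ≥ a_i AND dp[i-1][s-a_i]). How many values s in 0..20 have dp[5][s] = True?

i\s   0   1   2   3   4   5   6   7   8   9  10  11  12  13  14  15  16  17  18  19  20
  0   T   F   F   F   F   F   F   F   F   F   F   F   F   F   F   F   F   F   F   F   F
  1   T   F   F   F   F   F   F   F   T   F   F   F   F   F   F   F   F   F   F   F   F
  2   T   F   T   F   F   F   F   F   T   F   T   F   F   F   F   F   F   F   F   F   F
  3   T   F   T   F   F   F   F   F   T   F   T   F   F   F   F   F   T   F   T   F   F
  4   T   F   T   T   F   T   F   F   T   F   T   T   F   T   F   F   T   F   T   T   F
  5   T   F   T   T   F   T   F   F   T   T   T   T   T   T   T   F   T   T   T   T   T

16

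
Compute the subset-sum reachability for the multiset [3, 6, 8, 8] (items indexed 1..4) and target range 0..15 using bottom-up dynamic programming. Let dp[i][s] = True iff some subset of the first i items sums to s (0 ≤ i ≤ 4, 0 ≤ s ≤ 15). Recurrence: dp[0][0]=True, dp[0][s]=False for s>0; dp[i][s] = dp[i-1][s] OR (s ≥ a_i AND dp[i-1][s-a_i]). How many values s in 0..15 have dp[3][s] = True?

i\s   0   1   2   3   4   5   6   7   8   9  10  11  12  13  14  15
  0   T   F   F   F   F   F   F   F   F   F   F   F   F   F   F   F
  1   T   F   F   T   F   F   F   F   F   F   F   F   F   F   F   F
  2   T   F   F   T   F   F   T   F   F   T   F   F   F   F   F   F
  3   T   F   F   T   F   F   T   F   T   T   F   T   F   F   T   F
  4   T   F   F   T   F   F   T   F   T   T   F   T   F   F   T   F

7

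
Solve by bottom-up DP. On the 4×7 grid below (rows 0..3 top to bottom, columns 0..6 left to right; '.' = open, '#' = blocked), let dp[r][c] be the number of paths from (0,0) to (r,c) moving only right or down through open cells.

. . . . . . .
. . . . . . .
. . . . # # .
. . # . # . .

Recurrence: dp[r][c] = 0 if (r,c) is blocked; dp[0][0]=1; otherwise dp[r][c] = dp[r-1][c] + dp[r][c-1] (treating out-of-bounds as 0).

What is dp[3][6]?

7

r\c   0   1   2   3   4   5   6
  0   1   1   1   1   1   1   1
  1   1   2   3   4   5   6   7
  2   1   3   6  10   0   0   7
  3   1   4   0  10   0   0   7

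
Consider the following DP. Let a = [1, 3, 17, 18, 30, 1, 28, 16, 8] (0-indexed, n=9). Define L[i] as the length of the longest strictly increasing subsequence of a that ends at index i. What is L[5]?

1

   i    0    1    2    3    4    5    6    7    8
a[i]    1    3   17   18   30    1   28   16    8
L[i]    1    2    3    4    5    1    5    3    3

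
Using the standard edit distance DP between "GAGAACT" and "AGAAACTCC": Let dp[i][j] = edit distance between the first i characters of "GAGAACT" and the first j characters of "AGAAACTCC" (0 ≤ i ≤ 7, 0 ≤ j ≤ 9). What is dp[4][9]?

6

   ''  A  G  A  A  A  C  T  C  C
''  0  1  2  3  4  5  6  7  8  9
 G  1  1  1  2  3  4  5  6  7  8
 A  2  1  2  1  2  3  4  5  6  7
 G  3  2  1  2  2  3  4  5  6  7
 A  4  3  2  1  2  2  3  4  5  6
 A  5  4  3  2  1  2  3  4  5  6
 C  6  5  4  3  2  2  2  3  4  5
 T  7  6  5  4  3  3  3  2  3  4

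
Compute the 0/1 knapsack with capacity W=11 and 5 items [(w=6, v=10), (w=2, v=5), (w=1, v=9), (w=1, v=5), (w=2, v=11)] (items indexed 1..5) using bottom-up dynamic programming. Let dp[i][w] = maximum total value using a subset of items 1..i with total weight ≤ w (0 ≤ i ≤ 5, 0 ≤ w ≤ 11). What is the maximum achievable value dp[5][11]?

35

i\w   0   1   2   3   4   5   6   7   8   9  10  11
  0   0   0   0   0   0   0   0   0   0   0   0   0
  1   0   0   0   0   0   0  10  10  10  10  10  10
  2   0   0   5   5   5   5  10  10  15  15  15  15
  3   0   9   9  14  14  14  14  19  19  24  24  24
  4   0   9  14  14  19  19  19  19  24  24  29  29
  5   0   9  14  20  25  25  30  30  30  30  35  35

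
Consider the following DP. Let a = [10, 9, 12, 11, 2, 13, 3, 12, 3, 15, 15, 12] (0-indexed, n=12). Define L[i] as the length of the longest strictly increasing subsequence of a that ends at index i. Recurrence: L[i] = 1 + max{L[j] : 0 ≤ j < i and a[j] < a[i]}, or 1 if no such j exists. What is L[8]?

   i    0    1    2    3    4    5    6    7    8    9   10   11
a[i]   10    9   12   11    2   13    3   12    3   15   15   12
L[i]    1    1    2    2    1    3    2    3    2    4    4    3

2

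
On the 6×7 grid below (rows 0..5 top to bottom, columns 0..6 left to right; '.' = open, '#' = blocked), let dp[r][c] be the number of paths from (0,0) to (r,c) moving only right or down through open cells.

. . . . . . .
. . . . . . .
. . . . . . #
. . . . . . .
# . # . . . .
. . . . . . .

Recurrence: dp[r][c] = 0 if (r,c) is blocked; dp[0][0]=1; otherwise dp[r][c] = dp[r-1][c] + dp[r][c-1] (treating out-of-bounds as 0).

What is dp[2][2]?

6

r\c   0   1   2   3   4   5   6
  0   1   1   1   1   1   1   1
  1   1   2   3   4   5   6   7
  2   1   3   6  10  15  21   0
  3   1   4  10  20  35  56  56
  4   0   4   0  20  55 111 167
  5   0   4   4  24  79 190 357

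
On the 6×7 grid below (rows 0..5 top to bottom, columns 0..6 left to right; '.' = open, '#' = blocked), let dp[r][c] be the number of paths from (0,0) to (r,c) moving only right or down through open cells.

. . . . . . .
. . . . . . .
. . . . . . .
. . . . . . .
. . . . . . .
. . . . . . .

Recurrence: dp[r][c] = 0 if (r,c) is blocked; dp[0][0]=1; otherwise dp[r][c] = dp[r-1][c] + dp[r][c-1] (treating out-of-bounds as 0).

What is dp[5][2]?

r\c   0   1   2   3   4   5   6
  0   1   1   1   1   1   1   1
  1   1   2   3   4   5   6   7
  2   1   3   6  10  15  21  28
  3   1   4  10  20  35  56  84
  4   1   5  15  35  70 126 210
  5   1   6  21  56 126 252 462

21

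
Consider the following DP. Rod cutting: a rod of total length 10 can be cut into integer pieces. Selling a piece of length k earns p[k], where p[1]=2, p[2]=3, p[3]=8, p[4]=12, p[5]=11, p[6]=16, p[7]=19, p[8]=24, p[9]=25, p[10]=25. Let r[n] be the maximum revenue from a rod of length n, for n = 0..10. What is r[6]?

   n    0    1    2    3    4    5    6    7    8    9   10
r[n]    0    2    4    8   12   14   16   20   24   26   28

16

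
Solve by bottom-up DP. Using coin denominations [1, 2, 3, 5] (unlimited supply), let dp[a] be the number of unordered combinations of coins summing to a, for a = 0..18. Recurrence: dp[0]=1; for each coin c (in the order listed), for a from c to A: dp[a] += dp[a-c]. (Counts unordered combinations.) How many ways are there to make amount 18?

71

after  coin     0     1     2     3     4     5     6     7     8     9    10    11    12    13    14    15    16    17    18
          1     1     1     1     1     1     1     1     1     1     1     1     1     1     1     1     1     1     1     1
          2     1     1     2     2     3     3     4     4     5     5     6     6     7     7     8     8     9     9    10
          3     1     1     2     3     4     5     7     8    10    12    14    16    19    21    24    27    30    33    37
          5     1     1     2     3     4     6     8    10    13    16    20    24    29    34    40    47    54    62    71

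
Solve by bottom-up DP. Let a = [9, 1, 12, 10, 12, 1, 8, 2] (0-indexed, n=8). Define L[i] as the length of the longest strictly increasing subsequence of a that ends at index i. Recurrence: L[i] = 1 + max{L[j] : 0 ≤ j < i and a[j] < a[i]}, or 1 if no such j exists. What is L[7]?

2

   i    0    1    2    3    4    5    6    7
a[i]    9    1   12   10   12    1    8    2
L[i]    1    1    2    2    3    1    2    2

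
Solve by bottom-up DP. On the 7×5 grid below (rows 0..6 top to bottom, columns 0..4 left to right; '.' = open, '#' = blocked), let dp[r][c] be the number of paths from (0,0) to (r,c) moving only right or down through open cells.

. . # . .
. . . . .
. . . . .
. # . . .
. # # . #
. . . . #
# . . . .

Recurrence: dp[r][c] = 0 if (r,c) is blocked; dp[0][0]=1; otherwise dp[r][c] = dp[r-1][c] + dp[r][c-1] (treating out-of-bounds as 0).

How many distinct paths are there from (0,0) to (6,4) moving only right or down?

15

r\c   0   1   2   3   4
  0   1   1   0   0   0
  1   1   2   2   2   2
  2   1   3   5   7   9
  3   1   0   5  12  21
  4   1   0   0  12   0
  5   1   1   1  13   0
  6   0   1   2  15  15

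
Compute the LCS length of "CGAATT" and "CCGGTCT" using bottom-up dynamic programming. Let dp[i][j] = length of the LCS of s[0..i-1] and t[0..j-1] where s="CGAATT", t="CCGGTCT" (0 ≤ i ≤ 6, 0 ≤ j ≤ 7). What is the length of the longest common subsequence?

4

   ''  C  C  G  G  T  C  T
''  0  0  0  0  0  0  0  0
 C  0  1  1  1  1  1  1  1
 G  0  1  1  2  2  2  2  2
 A  0  1  1  2  2  2  2  2
 A  0  1  1  2  2  2  2  2
 T  0  1  1  2  2  3  3  3
 T  0  1  1  2  2  3  3  4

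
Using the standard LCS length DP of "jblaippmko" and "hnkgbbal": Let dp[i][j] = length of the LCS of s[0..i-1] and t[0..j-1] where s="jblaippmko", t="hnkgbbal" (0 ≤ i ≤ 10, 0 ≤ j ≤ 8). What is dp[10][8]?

2

   ''  h  n  k  g  b  b  a  l
''  0  0  0  0  0  0  0  0  0
 j  0  0  0  0  0  0  0  0  0
 b  0  0  0  0  0  1  1  1  1
 l  0  0  0  0  0  1  1  1  2
 a  0  0  0  0  0  1  1  2  2
 i  0  0  0  0  0  1  1  2  2
 p  0  0  0  0  0  1  1  2  2
 p  0  0  0  0  0  1  1  2  2
 m  0  0  0  0  0  1  1  2  2
 k  0  0  0  1  1  1  1  2  2
 o  0  0  0  1  1  1  1  2  2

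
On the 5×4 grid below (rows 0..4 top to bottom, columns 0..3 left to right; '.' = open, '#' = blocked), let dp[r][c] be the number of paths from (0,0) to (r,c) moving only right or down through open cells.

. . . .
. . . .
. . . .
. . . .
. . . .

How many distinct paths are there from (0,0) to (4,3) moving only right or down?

r\c   0   1   2   3
  0   1   1   1   1
  1   1   2   3   4
  2   1   3   6  10
  3   1   4  10  20
  4   1   5  15  35

35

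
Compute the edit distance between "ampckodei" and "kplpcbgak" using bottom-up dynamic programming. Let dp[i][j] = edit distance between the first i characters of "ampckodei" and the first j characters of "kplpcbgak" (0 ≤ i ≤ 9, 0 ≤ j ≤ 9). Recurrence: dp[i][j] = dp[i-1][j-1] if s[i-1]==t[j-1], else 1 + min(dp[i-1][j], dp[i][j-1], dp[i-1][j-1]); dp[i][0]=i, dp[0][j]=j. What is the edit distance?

   ''  k  p  l  p  c  b  g  a  k
''  0  1  2  3  4  5  6  7  8  9
 a  1  1  2  3  4  5  6  7  7  8
 m  2  2  2  3  4  5  6  7  8  8
 p  3  3  2  3  3  4  5  6  7  8
 c  4  4  3  3  4  3  4  5  6  7
 k  5  4  4  4  4  4  4  5  6  6
 o  6  5  5  5  5  5  5  5  6  7
 d  7  6  6  6  6  6  6  6  6  7
 e  8  7  7  7  7  7  7  7  7  7
 i  9  8  8  8  8  8  8  8  8  8

8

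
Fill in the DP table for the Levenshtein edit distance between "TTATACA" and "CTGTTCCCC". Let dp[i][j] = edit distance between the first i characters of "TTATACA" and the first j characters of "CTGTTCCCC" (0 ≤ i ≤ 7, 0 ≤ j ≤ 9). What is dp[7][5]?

5

   ''  C  T  G  T  T  C  C  C  C
''  0  1  2  3  4  5  6  7  8  9
 T  1  1  1  2  3  4  5  6  7  8
 T  2  2  1  2  2  3  4  5  6  7
 A  3  3  2  2  3  3  4  5  6  7
 T  4  4  3  3  2  3  4  5  6  7
 A  5  5  4  4  3  3  4  5  6  7
 C  6  5  5  5  4  4  3  4  5  6
 A  7  6  6  6  5  5  4  4  5  6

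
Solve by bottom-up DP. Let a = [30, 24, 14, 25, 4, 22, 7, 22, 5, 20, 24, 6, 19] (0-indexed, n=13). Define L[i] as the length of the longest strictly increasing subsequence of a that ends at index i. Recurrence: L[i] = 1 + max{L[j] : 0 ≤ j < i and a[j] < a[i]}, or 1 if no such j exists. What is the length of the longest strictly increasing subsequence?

   i    0    1    2    3    4    5    6    7    8    9   10   11   12
a[i]   30   24   14   25    4   22    7   22    5   20   24    6   19
L[i]    1    1    1    2    1    2    2    3    2    3    4    3    4

4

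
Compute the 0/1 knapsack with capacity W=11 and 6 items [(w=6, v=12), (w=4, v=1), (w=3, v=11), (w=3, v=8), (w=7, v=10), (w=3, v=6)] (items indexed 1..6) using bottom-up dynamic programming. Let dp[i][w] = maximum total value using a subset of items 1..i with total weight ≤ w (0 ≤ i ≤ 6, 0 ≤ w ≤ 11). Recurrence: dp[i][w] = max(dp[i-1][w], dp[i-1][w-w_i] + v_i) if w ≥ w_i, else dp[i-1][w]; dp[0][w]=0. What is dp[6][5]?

i\w   0   1   2   3   4   5   6   7   8   9  10  11
  0   0   0   0   0   0   0   0   0   0   0   0   0
  1   0   0   0   0   0   0  12  12  12  12  12  12
  2   0   0   0   0   1   1  12  12  12  12  13  13
  3   0   0   0  11  11  11  12  12  12  23  23  23
  4   0   0   0  11  11  11  19  19  19  23  23  23
  5   0   0   0  11  11  11  19  19  19  23  23  23
  6   0   0   0  11  11  11  19  19  19  25  25  25

11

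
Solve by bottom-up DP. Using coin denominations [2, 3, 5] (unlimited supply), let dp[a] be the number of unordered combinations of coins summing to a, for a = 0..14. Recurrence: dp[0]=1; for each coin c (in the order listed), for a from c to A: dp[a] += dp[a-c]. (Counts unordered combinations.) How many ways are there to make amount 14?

after  coin     0     1     2     3     4     5     6     7     8     9    10    11    12    13    14
          2     1     0     1     0     1     0     1     0     1     0     1     0     1     0     1
          3     1     0     1     1     1     1     2     1     2     2     2     2     3     2     3
          5     1     0     1     1     1     2     2     2     3     3     4     4     5     5     6

6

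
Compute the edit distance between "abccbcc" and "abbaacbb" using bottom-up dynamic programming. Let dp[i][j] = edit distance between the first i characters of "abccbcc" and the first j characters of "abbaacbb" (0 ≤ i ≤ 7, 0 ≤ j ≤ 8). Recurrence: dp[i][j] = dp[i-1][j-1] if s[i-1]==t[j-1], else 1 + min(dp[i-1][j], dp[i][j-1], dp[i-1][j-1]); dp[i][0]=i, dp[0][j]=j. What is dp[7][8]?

5

   ''  a  b  b  a  a  c  b  b
''  0  1  2  3  4  5  6  7  8
 a  1  0  1  2  3  4  5  6  7
 b  2  1  0  1  2  3  4  5  6
 c  3  2  1  1  2  3  3  4  5
 c  4  3  2  2  2  3  3  4  5
 b  5  4  3  2  3  3  4  3  4
 c  6  5  4  3  3  4  3  4  4
 c  7  6  5  4  4  4  4  4  5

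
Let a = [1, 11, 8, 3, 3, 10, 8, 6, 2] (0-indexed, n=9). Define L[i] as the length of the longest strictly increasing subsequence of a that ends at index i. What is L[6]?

3

   i    0    1    2    3    4    5    6    7    8
a[i]    1   11    8    3    3   10    8    6    2
L[i]    1    2    2    2    2    3    3    3    2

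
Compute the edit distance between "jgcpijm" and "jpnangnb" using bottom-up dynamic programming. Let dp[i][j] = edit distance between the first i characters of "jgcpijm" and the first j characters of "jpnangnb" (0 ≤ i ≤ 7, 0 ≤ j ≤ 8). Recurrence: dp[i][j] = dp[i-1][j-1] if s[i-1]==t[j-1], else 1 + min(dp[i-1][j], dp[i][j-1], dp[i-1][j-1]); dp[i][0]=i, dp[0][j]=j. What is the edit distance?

7

   ''  j  p  n  a  n  g  n  b
''  0  1  2  3  4  5  6  7  8
 j  1  0  1  2  3  4  5  6  7
 g  2  1  1  2  3  4  4  5  6
 c  3  2  2  2  3  4  5  5  6
 p  4  3  2  3  3  4  5  6  6
 i  5  4  3  3  4  4  5  6  7
 j  6  5  4  4  4  5  5  6  7
 m  7  6  5  5  5  5  6  6  7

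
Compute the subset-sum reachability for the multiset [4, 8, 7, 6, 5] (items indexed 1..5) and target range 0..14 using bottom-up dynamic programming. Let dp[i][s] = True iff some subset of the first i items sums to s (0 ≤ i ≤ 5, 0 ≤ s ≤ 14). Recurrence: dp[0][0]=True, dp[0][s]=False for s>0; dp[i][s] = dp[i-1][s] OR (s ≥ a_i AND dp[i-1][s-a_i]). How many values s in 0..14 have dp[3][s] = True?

6

i\s   0   1   2   3   4   5   6   7   8   9  10  11  12  13  14
  0   T   F   F   F   F   F   F   F   F   F   F   F   F   F   F
  1   T   F   F   F   T   F   F   F   F   F   F   F   F   F   F
  2   T   F   F   F   T   F   F   F   T   F   F   F   T   F   F
  3   T   F   F   F   T   F   F   T   T   F   F   T   T   F   F
  4   T   F   F   F   T   F   T   T   T   F   T   T   T   T   T
  5   T   F   F   F   T   T   T   T   T   T   T   T   T   T   T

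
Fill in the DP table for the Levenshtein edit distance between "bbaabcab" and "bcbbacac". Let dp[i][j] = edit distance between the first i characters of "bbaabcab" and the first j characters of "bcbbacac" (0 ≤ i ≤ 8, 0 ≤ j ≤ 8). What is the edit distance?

4

   ''  b  c  b  b  a  c  a  c
''  0  1  2  3  4  5  6  7  8
 b  1  0  1  2  3  4  5  6  7
 b  2  1  1  1  2  3  4  5  6
 a  3  2  2  2  2  2  3  4  5
 a  4  3  3  3  3  2  3  3  4
 b  5  4  4  3  3  3  3  4  4
 c  6  5  4  4  4  4  3  4  4
 a  7  6  5  5  5  4  4  3  4
 b  8  7  6  5  5  5  5  4  4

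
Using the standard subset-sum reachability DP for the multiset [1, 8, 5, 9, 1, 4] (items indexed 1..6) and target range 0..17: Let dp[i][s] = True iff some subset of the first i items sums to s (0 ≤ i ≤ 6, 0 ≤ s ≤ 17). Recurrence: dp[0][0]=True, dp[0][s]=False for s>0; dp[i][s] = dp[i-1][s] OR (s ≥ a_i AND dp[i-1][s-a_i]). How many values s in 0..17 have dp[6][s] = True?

i\s   0   1   2   3   4   5   6   7   8   9  10  11  12  13  14  15  16  17
  0   T   F   F   F   F   F   F   F   F   F   F   F   F   F   F   F   F   F
  1   T   T   F   F   F   F   F   F   F   F   F   F   F   F   F   F   F   F
  2   T   T   F   F   F   F   F   F   T   T   F   F   F   F   F   F   F   F
  3   T   T   F   F   F   T   T   F   T   T   F   F   F   T   T   F   F   F
  4   T   T   F   F   F   T   T   F   T   T   T   F   F   T   T   T   F   T
  5   T   T   T   F   F   T   T   T   T   T   T   T   F   T   T   T   T   T
  6   T   T   T   F   T   T   T   T   T   T   T   T   T   T   T   T   T   T

17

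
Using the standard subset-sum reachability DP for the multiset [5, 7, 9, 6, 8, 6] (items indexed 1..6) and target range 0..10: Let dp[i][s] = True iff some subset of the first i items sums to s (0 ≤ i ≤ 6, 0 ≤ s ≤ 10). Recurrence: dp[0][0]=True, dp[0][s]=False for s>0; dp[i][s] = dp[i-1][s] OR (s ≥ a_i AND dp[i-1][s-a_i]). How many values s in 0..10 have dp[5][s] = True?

i\s   0   1   2   3   4   5   6   7   8   9  10
  0   T   F   F   F   F   F   F   F   F   F   F
  1   T   F   F   F   F   T   F   F   F   F   F
  2   T   F   F   F   F   T   F   T   F   F   F
  3   T   F   F   F   F   T   F   T   F   T   F
  4   T   F   F   F   F   T   T   T   F   T   F
  5   T   F   F   F   F   T   T   T   T   T   F
  6   T   F   F   F   F   T   T   T   T   T   F

6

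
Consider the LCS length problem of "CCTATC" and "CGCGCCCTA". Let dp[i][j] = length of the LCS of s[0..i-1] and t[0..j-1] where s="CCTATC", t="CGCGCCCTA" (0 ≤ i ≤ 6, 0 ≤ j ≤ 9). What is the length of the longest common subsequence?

4

   ''  C  G  C  G  C  C  C  T  A
''  0  0  0  0  0  0  0  0  0  0
 C  0  1  1  1  1  1  1  1  1  1
 C  0  1  1  2  2  2  2  2  2  2
 T  0  1  1  2  2  2  2  2  3  3
 A  0  1  1  2  2  2  2  2  3  4
 T  0  1  1  2  2  2  2  2  3  4
 C  0  1  1  2  2  3  3  3  3  4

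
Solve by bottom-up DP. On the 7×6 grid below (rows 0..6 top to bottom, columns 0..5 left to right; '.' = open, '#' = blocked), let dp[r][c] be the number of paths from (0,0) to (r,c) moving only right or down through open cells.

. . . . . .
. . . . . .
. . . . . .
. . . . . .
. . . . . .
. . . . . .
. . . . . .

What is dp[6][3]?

84

r\c   0   1   2   3   4   5
  0   1   1   1   1   1   1
  1   1   2   3   4   5   6
  2   1   3   6  10  15  21
  3   1   4  10  20  35  56
  4   1   5  15  35  70 126
  5   1   6  21  56 126 252
  6   1   7  28  84 210 462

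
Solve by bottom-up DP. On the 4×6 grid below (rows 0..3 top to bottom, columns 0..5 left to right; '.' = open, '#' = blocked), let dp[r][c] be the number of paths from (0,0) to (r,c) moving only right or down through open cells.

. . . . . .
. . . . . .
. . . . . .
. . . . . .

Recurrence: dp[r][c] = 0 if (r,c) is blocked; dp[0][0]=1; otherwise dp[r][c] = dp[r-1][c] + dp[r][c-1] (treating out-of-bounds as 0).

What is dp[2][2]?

6

r\c   0   1   2   3   4   5
  0   1   1   1   1   1   1
  1   1   2   3   4   5   6
  2   1   3   6  10  15  21
  3   1   4  10  20  35  56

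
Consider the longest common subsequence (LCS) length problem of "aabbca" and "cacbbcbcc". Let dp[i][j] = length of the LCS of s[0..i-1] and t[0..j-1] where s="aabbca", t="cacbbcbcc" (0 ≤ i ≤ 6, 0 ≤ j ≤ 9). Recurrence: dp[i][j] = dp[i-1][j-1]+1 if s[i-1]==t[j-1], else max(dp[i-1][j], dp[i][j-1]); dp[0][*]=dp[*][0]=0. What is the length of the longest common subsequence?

   ''  c  a  c  b  b  c  b  c  c
''  0  0  0  0  0  0  0  0  0  0
 a  0  0  1  1  1  1  1  1  1  1
 a  0  0  1  1  1  1  1  1  1  1
 b  0  0  1  1  2  2  2  2  2  2
 b  0  0  1  1  2  3  3  3  3  3
 c  0  1  1  2  2  3  4  4  4  4
 a  0  1  2  2  2  3  4  4  4  4

4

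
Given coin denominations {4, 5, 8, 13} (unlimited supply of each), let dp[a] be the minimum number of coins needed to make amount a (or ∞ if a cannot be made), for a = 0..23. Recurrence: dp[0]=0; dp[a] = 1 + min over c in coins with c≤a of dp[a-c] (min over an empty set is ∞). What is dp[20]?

 a  0  1  2  3  4  5  6  7  8  9 10 11 12 13 14 15 16 17 18 19 20 21 22 23
dp  0  -  -  -  1  1  -  -  1  2  2  -  2  1  3  3  2  2  2  4  3  2  3  3
(- denotes ∞ / unreachable)

3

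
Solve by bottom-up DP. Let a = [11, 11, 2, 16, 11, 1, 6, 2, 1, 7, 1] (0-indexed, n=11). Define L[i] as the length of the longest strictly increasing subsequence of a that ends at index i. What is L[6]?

2

   i    0    1    2    3    4    5    6    7    8    9   10
a[i]   11   11    2   16   11    1    6    2    1    7    1
L[i]    1    1    1    2    2    1    2    2    1    3    1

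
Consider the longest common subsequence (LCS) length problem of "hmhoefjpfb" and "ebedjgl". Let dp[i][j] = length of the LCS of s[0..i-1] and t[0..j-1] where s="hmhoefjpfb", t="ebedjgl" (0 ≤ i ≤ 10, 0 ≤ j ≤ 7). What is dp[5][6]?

1

   ''  e  b  e  d  j  g  l
''  0  0  0  0  0  0  0  0
 h  0  0  0  0  0  0  0  0
 m  0  0  0  0  0  0  0  0
 h  0  0  0  0  0  0  0  0
 o  0  0  0  0  0  0  0  0
 e  0  1  1  1  1  1  1  1
 f  0  1  1  1  1  1  1  1
 j  0  1  1  1  1  2  2  2
 p  0  1  1  1  1  2  2  2
 f  0  1  1  1  1  2  2  2
 b  0  1  2  2  2  2  2  2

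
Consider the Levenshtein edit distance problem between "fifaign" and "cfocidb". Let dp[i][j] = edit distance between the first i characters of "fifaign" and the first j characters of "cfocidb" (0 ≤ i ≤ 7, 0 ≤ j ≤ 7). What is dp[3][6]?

4

   ''  c  f  o  c  i  d  b
''  0  1  2  3  4  5  6  7
 f  1  1  1  2  3  4  5  6
 i  2  2  2  2  3  3  4  5
 f  3  3  2  3  3  4  4  5
 a  4  4  3  3  4  4  5  5
 i  5  5  4  4  4  4  5  6
 g  6  6  5  5  5  5  5  6
 n  7  7  6  6  6  6  6  6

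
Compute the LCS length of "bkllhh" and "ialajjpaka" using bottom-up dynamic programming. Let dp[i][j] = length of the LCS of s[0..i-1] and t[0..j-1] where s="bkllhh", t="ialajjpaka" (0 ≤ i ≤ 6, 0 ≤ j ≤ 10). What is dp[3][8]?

1

   ''  i  a  l  a  j  j  p  a  k  a
''  0  0  0  0  0  0  0  0  0  0  0
 b  0  0  0  0  0  0  0  0  0  0  0
 k  0  0  0  0  0  0  0  0  0  1  1
 l  0  0  0  1  1  1  1  1  1  1  1
 l  0  0  0  1  1  1  1  1  1  1  1
 h  0  0  0  1  1  1  1  1  1  1  1
 h  0  0  0  1  1  1  1  1  1  1  1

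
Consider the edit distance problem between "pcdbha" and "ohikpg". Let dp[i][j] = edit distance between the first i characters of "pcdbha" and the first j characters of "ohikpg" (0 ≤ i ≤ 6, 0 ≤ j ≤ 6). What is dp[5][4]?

   ''  o  h  i  k  p  g
''  0  1  2  3  4  5  6
 p  1  1  2  3  4  4  5
 c  2  2  2  3  4  5  5
 d  3  3  3  3  4  5  6
 b  4  4  4  4  4  5  6
 h  5  5  4  5  5  5  6
 a  6  6  5  5  6  6  6

5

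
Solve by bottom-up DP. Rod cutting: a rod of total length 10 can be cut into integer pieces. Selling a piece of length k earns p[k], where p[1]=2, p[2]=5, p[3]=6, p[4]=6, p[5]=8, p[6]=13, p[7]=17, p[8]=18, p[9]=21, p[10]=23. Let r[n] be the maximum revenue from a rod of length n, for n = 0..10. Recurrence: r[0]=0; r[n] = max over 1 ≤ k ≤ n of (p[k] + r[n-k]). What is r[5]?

   n    0    1    2    3    4    5    6    7    8    9   10
r[n]    0    2    5    7   10   12   15   17   20   22   25

12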